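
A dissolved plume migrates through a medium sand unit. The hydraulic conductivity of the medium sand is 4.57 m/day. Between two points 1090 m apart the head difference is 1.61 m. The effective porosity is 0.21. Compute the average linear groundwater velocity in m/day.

Hydraulic gradient i = Δh / L = 1.61 / 1090 = 0.001477.
Darcy flux q = K · i = 4.570 × 0.001477 = 0.006750 m/day.
Seepage velocity v = q / n_e = 0.006750 / 0.21 = 0.03214 m/day.

0.0321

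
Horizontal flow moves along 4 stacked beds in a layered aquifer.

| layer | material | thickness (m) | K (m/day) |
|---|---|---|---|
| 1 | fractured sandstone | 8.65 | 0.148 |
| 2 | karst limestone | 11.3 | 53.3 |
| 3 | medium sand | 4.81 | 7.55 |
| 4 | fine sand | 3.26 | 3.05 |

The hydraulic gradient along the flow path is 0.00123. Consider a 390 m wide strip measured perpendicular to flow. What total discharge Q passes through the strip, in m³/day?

Flow is parallel to layering, so each bed carries its own Darcy discharge and the transmissivities add.
Σ(K_i·b_i) = 0.148×8.65 + 53.3×11.3 + 7.55×4.81 + 3.05×3.26 = 649.8 m²/day.
Hydraulic gradient i = 0.00123.
Q = Σ(K_i·b_i) · W · i = 649.8 × 390 × 0.001230 = 311.7 m³/day.

312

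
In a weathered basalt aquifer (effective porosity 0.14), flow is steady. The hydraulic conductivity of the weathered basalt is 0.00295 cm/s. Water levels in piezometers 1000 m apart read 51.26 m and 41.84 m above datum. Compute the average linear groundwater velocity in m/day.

Convert K: 0.00295 cm/s × 864 = 2.549 m/day.
Hydraulic gradient i = (51.26 − 41.84) / 1000 = 9.42 / 1000 = 0.009420.
Darcy flux q = K · i = 2.549 × 0.009420 = 0.02401 m/day.
Seepage velocity v = q / n_e = 0.02401 / 0.14 = 0.1715 m/day.

0.171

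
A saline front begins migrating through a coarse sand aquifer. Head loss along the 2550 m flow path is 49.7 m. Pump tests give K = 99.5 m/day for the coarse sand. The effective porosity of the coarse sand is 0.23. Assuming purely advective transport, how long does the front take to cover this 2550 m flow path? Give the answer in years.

Hydraulic gradient i = Δh / L = 49.7 / 2550 = 0.01949.
Darcy flux q = K · i = 99.50 × 0.01949 = 1.939 m/day.
Seepage velocity v = q / n_e = 1.939 / 0.23 = 8.432 m/day.
Travel time t = L / v = 2550 / 8.432 = 302.4 days = 0.8280 years.

0.828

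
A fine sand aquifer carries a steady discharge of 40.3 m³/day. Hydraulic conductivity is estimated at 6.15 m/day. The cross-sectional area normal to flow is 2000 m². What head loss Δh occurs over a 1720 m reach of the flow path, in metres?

5.64

From Q = K·A·i, i = Q / (K·A) = 40.3 / (6.150 × 2000) = 0.003276.
Head loss Δh = i · L = 0.003276 × 1720 = 5.635 m.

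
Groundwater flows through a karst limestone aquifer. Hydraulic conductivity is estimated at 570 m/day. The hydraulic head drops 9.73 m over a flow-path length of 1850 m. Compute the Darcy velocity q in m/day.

Hydraulic gradient i = Δh / L = 9.73 / 1850 = 0.005259.
Specific discharge q = K · i = 570.0 × 0.005259 = 2.998 m/day.

3.00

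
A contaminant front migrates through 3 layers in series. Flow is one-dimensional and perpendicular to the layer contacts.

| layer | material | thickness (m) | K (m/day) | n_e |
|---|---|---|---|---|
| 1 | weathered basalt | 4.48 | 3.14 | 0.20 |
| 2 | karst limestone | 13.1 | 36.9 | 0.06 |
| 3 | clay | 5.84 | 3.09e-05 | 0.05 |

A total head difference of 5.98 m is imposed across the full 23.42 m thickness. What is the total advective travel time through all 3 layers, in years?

With flow normal to the layers, continuity requires the same specific discharge q through every layer.
Σ(b_i/K_i) = 4.48/3.14 + 13.1/36.9 + 5.84/3.09e-05 = 1.890e+05 d.
q = Δh / Σ(b_i/K_i) = 5.98 / 1.890e+05 = 3.164e-05 m/day.
In each layer the seepage velocity is v_i = q/n_i, so the layer transit time is t_i = b_i·n_i / q:
  layer 1 (weathered basalt): t_1 = 4.48 × 0.20 / 3.164e-05 = 28318 d
  layer 2 (karst limestone): t_2 = 13.1 × 0.06 / 3.164e-05 = 24842 d
  layer 3 (clay): t_3 = 5.84 × 0.05 / 3.164e-05 = 9229 d
Total t = Σ t_i = 62388 days = 170.8 years.

171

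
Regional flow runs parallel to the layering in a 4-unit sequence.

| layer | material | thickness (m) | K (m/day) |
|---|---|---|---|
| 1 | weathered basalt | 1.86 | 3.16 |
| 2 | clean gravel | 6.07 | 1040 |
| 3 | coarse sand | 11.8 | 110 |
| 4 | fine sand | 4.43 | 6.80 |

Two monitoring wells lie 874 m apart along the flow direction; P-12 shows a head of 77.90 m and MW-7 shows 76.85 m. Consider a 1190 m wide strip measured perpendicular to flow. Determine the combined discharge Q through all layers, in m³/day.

10900

Flow is parallel to layering, so each bed carries its own Darcy discharge and the transmissivities add.
Σ(K_i·b_i) = 3.16×1.86 + 1040×6.07 + 110×11.8 + 6.80×4.43 = 7647 m²/day.
Hydraulic gradient i = (77.90 − 76.85) / 874 = 1.05 / 874 = 0.001201.
Q = Σ(K_i·b_i) · W · i = 7647 × 1190 × 0.001201 = 10932 m³/day.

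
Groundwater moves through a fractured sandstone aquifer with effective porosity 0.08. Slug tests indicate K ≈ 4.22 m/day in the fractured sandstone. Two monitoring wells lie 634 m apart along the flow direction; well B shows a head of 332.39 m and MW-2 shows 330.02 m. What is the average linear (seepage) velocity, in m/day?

Hydraulic gradient i = (332.39 − 330.02) / 634 = 2.37 / 634 = 0.003738.
Darcy flux q = K · i = 4.220 × 0.003738 = 0.01578 m/day.
Seepage velocity v = q / n_e = 0.01578 / 0.08 = 0.1972 m/day.

0.197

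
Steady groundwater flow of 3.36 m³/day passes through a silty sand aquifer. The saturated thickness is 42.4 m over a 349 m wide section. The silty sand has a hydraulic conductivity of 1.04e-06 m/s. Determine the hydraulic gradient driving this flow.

0.00253

Convert K: 1.04e-06 m/s × 86400 = 0.08986 m/day.
Cross-sectional area A = 349 × 42.4 = 14798 m².
From Q = K·A·i, i = Q / (K·A) = 3.36 / (0.08986 × 14798) = 0.002527.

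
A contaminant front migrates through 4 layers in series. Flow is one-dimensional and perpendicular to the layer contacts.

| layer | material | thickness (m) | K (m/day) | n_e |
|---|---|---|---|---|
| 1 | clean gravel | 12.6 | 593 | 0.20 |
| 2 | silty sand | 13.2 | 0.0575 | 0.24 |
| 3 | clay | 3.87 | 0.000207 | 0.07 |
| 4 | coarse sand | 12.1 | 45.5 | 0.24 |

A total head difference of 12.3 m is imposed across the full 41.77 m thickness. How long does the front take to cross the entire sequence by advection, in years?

With flow normal to the layers, continuity requires the same specific discharge q through every layer.
Σ(b_i/K_i) = 12.6/593 + 13.2/0.0575 + 3.87/0.000207 + 12.1/45.5 = 18926 d.
q = Δh / Σ(b_i/K_i) = 12.3 / 18926 = 0.0006499 m/day.
In each layer the seepage velocity is v_i = q/n_i, so the layer transit time is t_i = b_i·n_i / q:
  layer 1 (clean gravel): t_1 = 12.6 × 0.20 / 0.0006499 = 3877 d
  layer 2 (silty sand): t_2 = 13.2 × 0.24 / 0.0006499 = 4874 d
  layer 3 (clay): t_3 = 3.87 × 0.07 / 0.0006499 = 416.8 d
  layer 4 (coarse sand): t_4 = 12.1 × 0.24 / 0.0006499 = 4468 d
Total t = Σ t_i = 13637 days = 37.34 years.

37.3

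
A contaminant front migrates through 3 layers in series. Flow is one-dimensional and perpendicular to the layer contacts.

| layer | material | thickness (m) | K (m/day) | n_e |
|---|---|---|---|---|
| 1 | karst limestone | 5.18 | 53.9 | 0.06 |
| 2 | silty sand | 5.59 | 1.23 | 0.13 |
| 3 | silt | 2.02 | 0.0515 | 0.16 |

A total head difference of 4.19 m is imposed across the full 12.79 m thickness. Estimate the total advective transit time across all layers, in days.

14.2

With flow normal to the layers, continuity requires the same specific discharge q through every layer.
Σ(b_i/K_i) = 5.18/53.9 + 5.59/1.23 + 2.02/0.0515 = 43.86 d.
q = Δh / Σ(b_i/K_i) = 4.19 / 43.86 = 0.09552 m/day.
In each layer the seepage velocity is v_i = q/n_i, so the layer transit time is t_i = b_i·n_i / q:
  layer 1 (karst limestone): t_1 = 5.18 × 0.06 / 0.09552 = 3.254 d
  layer 2 (silty sand): t_2 = 5.59 × 0.13 / 0.09552 = 7.608 d
  layer 3 (silt): t_3 = 2.02 × 0.16 / 0.09552 = 3.384 d
Total t = Σ t_i = 14.24 days.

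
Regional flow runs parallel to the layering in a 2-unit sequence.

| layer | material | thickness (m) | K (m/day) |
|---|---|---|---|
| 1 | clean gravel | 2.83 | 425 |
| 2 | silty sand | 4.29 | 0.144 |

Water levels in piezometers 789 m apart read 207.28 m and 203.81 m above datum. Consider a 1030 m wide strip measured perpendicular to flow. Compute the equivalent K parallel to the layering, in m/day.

169

Flow is parallel to layering, so each bed carries its own Darcy discharge and the transmissivities add.
Σ(K_i·b_i) = 425×2.83 + 0.144×4.29 = 1203 m²/day.
Total thickness b = 7.120 m, so K_eq = Σ(K_i·b_i)/b = 169.0 m/day.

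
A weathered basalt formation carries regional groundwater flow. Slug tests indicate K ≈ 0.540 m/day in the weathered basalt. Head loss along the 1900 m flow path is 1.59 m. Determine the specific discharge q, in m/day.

Hydraulic gradient i = Δh / L = 1.59 / 1900 = 0.0008368.
Specific discharge q = K · i = 0.5400 × 0.0008368 = 0.0004519 m/day.

0.000452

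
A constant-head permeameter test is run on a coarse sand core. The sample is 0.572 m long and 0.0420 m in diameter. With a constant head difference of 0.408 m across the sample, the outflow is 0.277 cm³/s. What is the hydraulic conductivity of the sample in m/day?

24.2

Cross-sectional area A = π·(d/2)² = π × (0.0420/2)² = 0.001385 m².
Convert discharge: 0.277 cm³/s = 2.770e-07 m³/s.
Darcy's law rearranged: K = Q·L / (A·Δh) = 2.770e-07 × 0.572 / (0.001385 × 0.408) = 0.0002803 m/s = 24.22 m/day.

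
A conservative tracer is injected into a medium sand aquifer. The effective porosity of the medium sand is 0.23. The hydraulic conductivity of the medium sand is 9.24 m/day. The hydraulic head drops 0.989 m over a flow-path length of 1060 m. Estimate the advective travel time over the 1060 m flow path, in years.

Hydraulic gradient i = Δh / L = 0.989 / 1060 = 0.0009330.
Darcy flux q = K · i = 9.240 × 0.0009330 = 0.008621 m/day.
Seepage velocity v = q / n_e = 0.008621 / 0.23 = 0.03748 m/day.
Travel time t = L / v = 1060 / 0.03748 = 28279 days = 77.42 years.

77.4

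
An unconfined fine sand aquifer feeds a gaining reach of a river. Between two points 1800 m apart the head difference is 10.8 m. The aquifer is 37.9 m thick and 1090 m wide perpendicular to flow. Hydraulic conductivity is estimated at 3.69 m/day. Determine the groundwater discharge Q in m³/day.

915

Cross-sectional area A = 1090 × 37.9 = 41311 m².
Hydraulic gradient i = Δh / L = 10.8 / 1800 = 0.006000.
Darcy's law: Q = K · A · i = 3.690 × 41311 × 0.006000 = 914.6 m³/day.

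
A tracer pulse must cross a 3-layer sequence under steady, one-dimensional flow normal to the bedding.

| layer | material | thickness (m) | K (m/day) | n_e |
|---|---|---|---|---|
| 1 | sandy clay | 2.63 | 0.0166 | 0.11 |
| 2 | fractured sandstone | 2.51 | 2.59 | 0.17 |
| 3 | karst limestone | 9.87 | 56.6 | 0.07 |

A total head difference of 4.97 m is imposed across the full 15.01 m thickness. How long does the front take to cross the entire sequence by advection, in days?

With flow normal to the layers, continuity requires the same specific discharge q through every layer.
Σ(b_i/K_i) = 2.63/0.0166 + 2.51/2.59 + 9.87/56.6 = 159.6 d.
q = Δh / Σ(b_i/K_i) = 4.97 / 159.6 = 0.03114 m/day.
In each layer the seepage velocity is v_i = q/n_i, so the layer transit time is t_i = b_i·n_i / q:
  layer 1 (sandy clay): t_1 = 2.63 × 0.11 / 0.03114 = 9.289 d
  layer 2 (fractured sandstone): t_2 = 2.51 × 0.17 / 0.03114 = 13.70 d
  layer 3 (karst limestone): t_3 = 9.87 × 0.07 / 0.03114 = 22.18 d
Total t = Σ t_i = 45.17 days.

45.2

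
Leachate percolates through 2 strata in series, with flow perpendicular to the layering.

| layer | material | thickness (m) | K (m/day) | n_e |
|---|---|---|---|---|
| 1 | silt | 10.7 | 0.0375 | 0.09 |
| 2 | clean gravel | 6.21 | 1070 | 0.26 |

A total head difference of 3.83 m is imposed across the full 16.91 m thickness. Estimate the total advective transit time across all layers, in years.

0.526

With flow normal to the layers, continuity requires the same specific discharge q through every layer.
Σ(b_i/K_i) = 10.7/0.0375 + 6.21/1070 = 285.3 d.
q = Δh / Σ(b_i/K_i) = 3.83 / 285.3 = 0.01342 m/day.
In each layer the seepage velocity is v_i = q/n_i, so the layer transit time is t_i = b_i·n_i / q:
  layer 1 (silt): t_1 = 10.7 × 0.09 / 0.01342 = 71.74 d
  layer 2 (clean gravel): t_2 = 6.21 × 0.26 / 0.01342 = 120.3 d
Total t = Σ t_i = 192.0 days = 0.5258 years.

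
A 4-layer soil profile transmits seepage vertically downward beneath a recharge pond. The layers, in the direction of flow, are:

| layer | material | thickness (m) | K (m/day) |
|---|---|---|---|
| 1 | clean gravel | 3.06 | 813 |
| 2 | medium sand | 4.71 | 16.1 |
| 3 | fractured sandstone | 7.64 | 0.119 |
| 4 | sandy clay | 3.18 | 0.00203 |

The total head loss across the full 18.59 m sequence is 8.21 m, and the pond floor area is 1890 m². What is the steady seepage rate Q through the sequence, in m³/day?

Flow is perpendicular to layering, so the layers act in series and the equivalent K is the thickness-weighted harmonic mean.
Total thickness L = 3.06 + 4.71 + 7.64 + 3.18 = 18.59 m.
Σ(b_i/K_i) = 3.06/813 + 4.71/16.1 + 7.64/0.119 + 3.18/0.00203 = 1631 d.
K_eq = L / Σ(b_i/K_i) = 18.59 / 1631 = 0.01140 m/day.
Q = K_eq · A · (Δh/L) = 0.01140 × 1890 × (8.21/18.59) = 9.514 m³/day.

9.51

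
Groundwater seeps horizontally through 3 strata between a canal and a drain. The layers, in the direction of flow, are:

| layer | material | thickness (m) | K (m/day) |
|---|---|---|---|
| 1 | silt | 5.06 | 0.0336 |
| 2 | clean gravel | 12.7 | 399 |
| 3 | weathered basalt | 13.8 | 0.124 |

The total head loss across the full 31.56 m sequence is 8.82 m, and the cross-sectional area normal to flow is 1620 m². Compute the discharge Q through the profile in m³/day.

Flow is perpendicular to layering, so the layers act in series and the equivalent K is the thickness-weighted harmonic mean.
Total thickness L = 5.06 + 12.7 + 13.8 = 31.56 m.
Σ(b_i/K_i) = 5.06/0.0336 + 12.7/399 + 13.8/0.124 = 261.9 d.
K_eq = L / Σ(b_i/K_i) = 31.56 / 261.9 = 0.1205 m/day.
Q = K_eq · A · (Δh/L) = 0.1205 × 1620 × (8.82/31.56) = 54.55 m³/day.

54.6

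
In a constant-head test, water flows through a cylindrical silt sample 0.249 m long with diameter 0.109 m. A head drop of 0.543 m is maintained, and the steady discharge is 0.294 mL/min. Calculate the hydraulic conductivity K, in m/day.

0.0208

Cross-sectional area A = π·(d/2)² = π × (0.109/2)² = 0.009331 m².
Convert discharge: 0.294 mL/min = 4.900e-09 m³/s.
Darcy's law rearranged: K = Q·L / (A·Δh) = 4.900e-09 × 0.249 / (0.009331 × 0.543) = 2.408e-07 m/s = 0.02080 m/day.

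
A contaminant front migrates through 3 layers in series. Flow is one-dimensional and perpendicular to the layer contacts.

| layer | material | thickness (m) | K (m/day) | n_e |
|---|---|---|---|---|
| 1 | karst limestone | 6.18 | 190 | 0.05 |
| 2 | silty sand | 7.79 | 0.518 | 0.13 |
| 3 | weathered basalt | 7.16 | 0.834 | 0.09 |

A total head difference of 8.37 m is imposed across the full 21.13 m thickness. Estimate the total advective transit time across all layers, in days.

5.56

With flow normal to the layers, continuity requires the same specific discharge q through every layer.
Σ(b_i/K_i) = 6.18/190 + 7.79/0.518 + 7.16/0.834 = 23.66 d.
q = Δh / Σ(b_i/K_i) = 8.37 / 23.66 = 0.3538 m/day.
In each layer the seepage velocity is v_i = q/n_i, so the layer transit time is t_i = b_i·n_i / q:
  layer 1 (karst limestone): t_1 = 6.18 × 0.05 / 0.3538 = 0.8733 d
  layer 2 (silty sand): t_2 = 7.79 × 0.13 / 0.3538 = 2.862 d
  layer 3 (weathered basalt): t_3 = 7.16 × 0.09 / 0.3538 = 1.821 d
Total t = Σ t_i = 5.557 days.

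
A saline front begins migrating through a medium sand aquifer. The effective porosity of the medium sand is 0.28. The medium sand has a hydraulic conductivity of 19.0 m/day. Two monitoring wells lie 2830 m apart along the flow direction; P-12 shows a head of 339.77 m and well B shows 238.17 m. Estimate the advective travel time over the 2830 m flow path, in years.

3.18

Hydraulic gradient i = (339.77 − 238.17) / 2830 = 101.6 / 2830 = 0.03590.
Darcy flux q = K · i = 19.00 × 0.03590 = 0.6821 m/day.
Seepage velocity v = q / n_e = 0.6821 / 0.28 = 2.436 m/day.
Travel time t = L / v = 2830 / 2.436 = 1162 days = 3.180 years.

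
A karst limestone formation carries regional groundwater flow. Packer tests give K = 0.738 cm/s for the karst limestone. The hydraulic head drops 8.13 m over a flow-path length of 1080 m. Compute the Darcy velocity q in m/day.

Convert K: 0.738 cm/s × 864 = 637.6 m/day.
Hydraulic gradient i = Δh / L = 8.13 / 1080 = 0.007528.
Specific discharge q = K · i = 637.6 × 0.007528 = 4.800 m/day.

4.80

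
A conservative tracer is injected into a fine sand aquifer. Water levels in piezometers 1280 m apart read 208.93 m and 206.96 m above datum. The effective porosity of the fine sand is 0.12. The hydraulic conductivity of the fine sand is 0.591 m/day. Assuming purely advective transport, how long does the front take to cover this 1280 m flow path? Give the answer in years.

462

Hydraulic gradient i = (208.93 − 206.96) / 1280 = 1.97 / 1280 = 0.001539.
Darcy flux q = K · i = 0.5910 × 0.001539 = 0.0009096 m/day.
Seepage velocity v = q / n_e = 0.0009096 / 0.12 = 0.007580 m/day.
Travel time t = L / v = 1280 / 0.007580 = 1.689e+05 days = 462.3 years.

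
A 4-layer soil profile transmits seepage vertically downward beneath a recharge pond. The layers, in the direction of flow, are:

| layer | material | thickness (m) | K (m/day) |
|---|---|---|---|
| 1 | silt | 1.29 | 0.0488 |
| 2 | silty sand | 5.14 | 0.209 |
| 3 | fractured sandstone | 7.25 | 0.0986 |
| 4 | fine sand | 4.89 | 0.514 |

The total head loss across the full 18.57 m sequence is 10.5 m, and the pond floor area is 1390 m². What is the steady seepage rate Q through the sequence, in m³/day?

109

Flow is perpendicular to layering, so the layers act in series and the equivalent K is the thickness-weighted harmonic mean.
Total thickness L = 1.29 + 5.14 + 7.25 + 4.89 = 18.57 m.
Σ(b_i/K_i) = 1.29/0.0488 + 5.14/0.209 + 7.25/0.0986 + 4.89/0.514 = 134.1 d.
K_eq = L / Σ(b_i/K_i) = 18.57 / 134.1 = 0.1385 m/day.
Q = K_eq · A · (Δh/L) = 0.1385 × 1390 × (10.5/18.57) = 108.9 m³/day.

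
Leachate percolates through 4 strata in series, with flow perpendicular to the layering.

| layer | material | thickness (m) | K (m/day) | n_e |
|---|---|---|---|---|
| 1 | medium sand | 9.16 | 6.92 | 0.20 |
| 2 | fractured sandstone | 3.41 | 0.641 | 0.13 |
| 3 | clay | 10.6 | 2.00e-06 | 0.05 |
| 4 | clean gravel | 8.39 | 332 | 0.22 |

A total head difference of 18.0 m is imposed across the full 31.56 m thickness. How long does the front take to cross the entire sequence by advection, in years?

3750

With flow normal to the layers, continuity requires the same specific discharge q through every layer.
Σ(b_i/K_i) = 9.16/6.92 + 3.41/0.641 + 10.6/2.00e-06 + 8.39/332 = 5.300e+06 d.
q = Δh / Σ(b_i/K_i) = 18.0 / 5.300e+06 = 3.396e-06 m/day.
In each layer the seepage velocity is v_i = q/n_i, so the layer transit time is t_i = b_i·n_i / q:
  layer 1 (medium sand): t_1 = 9.16 × 0.20 / 3.396e-06 = 5.394e+05 d
  layer 2 (fractured sandstone): t_2 = 3.41 × 0.13 / 3.396e-06 = 1.305e+05 d
  layer 3 (clay): t_3 = 10.6 × 0.05 / 3.396e-06 = 1.561e+05 d
  layer 4 (clean gravel): t_4 = 8.39 × 0.22 / 3.396e-06 = 5.435e+05 d
Total t = Σ t_i = 1.369e+06 days = 3749 years.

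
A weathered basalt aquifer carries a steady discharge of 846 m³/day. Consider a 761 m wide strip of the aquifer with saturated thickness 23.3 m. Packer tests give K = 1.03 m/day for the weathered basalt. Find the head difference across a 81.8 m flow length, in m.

3.79

Cross-sectional area A = 761 × 23.3 = 17731 m².
From Q = K·A·i, i = Q / (K·A) = 846 / (1.030 × 17731) = 0.04632.
Head loss Δh = i · L = 0.04632 × 81.8 = 3.789 m.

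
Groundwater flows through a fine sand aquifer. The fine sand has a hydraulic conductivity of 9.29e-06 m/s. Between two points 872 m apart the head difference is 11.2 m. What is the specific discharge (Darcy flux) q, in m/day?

Convert K: 9.29e-06 m/s × 86400 = 0.8027 m/day.
Hydraulic gradient i = Δh / L = 11.2 / 872 = 0.01284.
Specific discharge q = K · i = 0.8027 × 0.01284 = 0.01031 m/day.

0.0103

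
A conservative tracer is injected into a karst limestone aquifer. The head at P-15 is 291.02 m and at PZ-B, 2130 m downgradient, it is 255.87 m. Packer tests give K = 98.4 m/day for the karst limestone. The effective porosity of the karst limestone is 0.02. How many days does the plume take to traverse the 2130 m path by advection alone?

Hydraulic gradient i = (291.02 − 255.87) / 2130 = 35.15 / 2130 = 0.01650.
Darcy flux q = K · i = 98.40 × 0.01650 = 1.624 m/day.
Seepage velocity v = q / n_e = 1.624 / 0.02 = 81.19 m/day.
Travel time t = L / v = 2130 / 81.19 = 26.23 days.

26.2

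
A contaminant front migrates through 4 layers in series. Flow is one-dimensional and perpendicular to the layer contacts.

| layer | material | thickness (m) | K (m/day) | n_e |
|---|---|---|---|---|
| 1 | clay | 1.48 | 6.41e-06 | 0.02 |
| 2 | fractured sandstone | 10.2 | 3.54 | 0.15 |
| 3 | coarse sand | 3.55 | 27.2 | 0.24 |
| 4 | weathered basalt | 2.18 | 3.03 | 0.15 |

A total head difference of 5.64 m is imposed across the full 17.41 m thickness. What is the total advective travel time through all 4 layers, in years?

With flow normal to the layers, continuity requires the same specific discharge q through every layer.
Σ(b_i/K_i) = 1.48/6.41e-06 + 10.2/3.54 + 3.55/27.2 + 2.18/3.03 = 2.309e+05 d.
q = Δh / Σ(b_i/K_i) = 5.64 / 2.309e+05 = 2.443e-05 m/day.
In each layer the seepage velocity is v_i = q/n_i, so the layer transit time is t_i = b_i·n_i / q:
  layer 1 (clay): t_1 = 1.48 × 0.02 / 2.443e-05 = 1212 d
  layer 2 (fractured sandstone): t_2 = 10.2 × 0.15 / 2.443e-05 = 62636 d
  layer 3 (coarse sand): t_3 = 3.55 × 0.24 / 2.443e-05 = 34880 d
  layer 4 (weathered basalt): t_4 = 2.18 × 0.15 / 2.443e-05 = 13387 d
Total t = Σ t_i = 1.121e+05 days = 307.0 years.

307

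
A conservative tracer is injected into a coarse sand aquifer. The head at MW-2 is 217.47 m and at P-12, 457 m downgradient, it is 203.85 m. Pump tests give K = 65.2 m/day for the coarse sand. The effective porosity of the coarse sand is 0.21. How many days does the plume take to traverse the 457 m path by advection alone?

Hydraulic gradient i = (217.47 − 203.85) / 457 = 13.62 / 457 = 0.02980.
Darcy flux q = K · i = 65.20 × 0.02980 = 1.943 m/day.
Seepage velocity v = q / n_e = 1.943 / 0.21 = 9.253 m/day.
Travel time t = L / v = 457 / 9.253 = 49.39 days.

49.4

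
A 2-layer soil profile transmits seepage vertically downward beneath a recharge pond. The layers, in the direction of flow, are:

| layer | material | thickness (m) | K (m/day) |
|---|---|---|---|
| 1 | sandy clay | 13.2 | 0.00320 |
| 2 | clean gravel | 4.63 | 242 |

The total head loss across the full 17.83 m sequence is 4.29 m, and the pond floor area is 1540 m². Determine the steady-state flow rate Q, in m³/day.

Flow is perpendicular to layering, so the layers act in series and the equivalent K is the thickness-weighted harmonic mean.
Total thickness L = 13.2 + 4.63 = 17.83 m.
Σ(b_i/K_i) = 13.2/0.00320 + 4.63/242 = 4125 d.
K_eq = L / Σ(b_i/K_i) = 17.83 / 4125 = 0.004322 m/day.
Q = K_eq · A · (Δh/L) = 0.004322 × 1540 × (4.29/17.83) = 1.602 m³/day.

1.60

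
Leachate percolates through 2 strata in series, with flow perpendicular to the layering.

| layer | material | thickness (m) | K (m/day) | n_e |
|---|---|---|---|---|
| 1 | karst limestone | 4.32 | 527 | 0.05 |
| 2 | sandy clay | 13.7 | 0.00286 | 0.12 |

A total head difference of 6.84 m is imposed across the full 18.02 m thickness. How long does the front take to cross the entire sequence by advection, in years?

3.57

With flow normal to the layers, continuity requires the same specific discharge q through every layer.
Σ(b_i/K_i) = 4.32/527 + 13.7/0.00286 = 4790 d.
q = Δh / Σ(b_i/K_i) = 6.84 / 4790 = 0.001428 m/day.
In each layer the seepage velocity is v_i = q/n_i, so the layer transit time is t_i = b_i·n_i / q:
  layer 1 (karst limestone): t_1 = 4.32 × 0.05 / 0.001428 = 151.3 d
  layer 2 (sandy clay): t_2 = 13.7 × 0.12 / 0.001428 = 1151 d
Total t = Σ t_i = 1303 days = 3.566 years.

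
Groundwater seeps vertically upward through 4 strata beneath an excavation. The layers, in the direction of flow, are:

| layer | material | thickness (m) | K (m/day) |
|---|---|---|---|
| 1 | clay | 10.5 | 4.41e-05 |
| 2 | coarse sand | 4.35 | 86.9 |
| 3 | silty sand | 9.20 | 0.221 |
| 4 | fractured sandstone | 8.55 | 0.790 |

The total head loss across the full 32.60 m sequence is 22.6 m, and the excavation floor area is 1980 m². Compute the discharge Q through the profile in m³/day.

Flow is perpendicular to layering, so the layers act in series and the equivalent K is the thickness-weighted harmonic mean.
Total thickness L = 10.5 + 4.35 + 9.20 + 8.55 = 32.60 m.
Σ(b_i/K_i) = 10.5/4.41e-05 + 4.35/86.9 + 9.20/0.221 + 8.55/0.790 = 2.381e+05 d.
K_eq = L / Σ(b_i/K_i) = 32.60 / 2.381e+05 = 0.0001369 m/day.
Q = K_eq · A · (Δh/L) = 0.0001369 × 1980 × (22.6/32.60) = 0.1879 m³/day.

0.188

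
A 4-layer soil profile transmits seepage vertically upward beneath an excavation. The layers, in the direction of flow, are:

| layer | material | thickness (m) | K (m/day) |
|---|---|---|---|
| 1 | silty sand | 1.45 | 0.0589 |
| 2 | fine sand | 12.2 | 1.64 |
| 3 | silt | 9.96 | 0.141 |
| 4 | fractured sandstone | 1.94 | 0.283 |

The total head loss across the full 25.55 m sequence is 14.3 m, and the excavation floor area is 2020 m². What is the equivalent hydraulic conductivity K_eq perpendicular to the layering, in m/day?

0.233

Flow is perpendicular to layering, so the layers act in series and the equivalent K is the thickness-weighted harmonic mean.
Total thickness L = 1.45 + 12.2 + 9.96 + 1.94 = 25.55 m.
Σ(b_i/K_i) = 1.45/0.0589 + 12.2/1.64 + 9.96/0.141 + 1.94/0.283 = 109.6 d.
K_eq = L / Σ(b_i/K_i) = 25.55 / 109.6 = 0.2332 m/day.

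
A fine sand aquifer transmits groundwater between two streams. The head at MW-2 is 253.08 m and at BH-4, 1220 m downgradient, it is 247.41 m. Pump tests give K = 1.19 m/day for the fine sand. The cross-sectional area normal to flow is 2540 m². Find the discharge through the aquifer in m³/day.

14.0

Hydraulic gradient i = (253.08 − 247.41) / 1220 = 5.67 / 1220 = 0.004648.
Darcy's law: Q = K · A · i = 1.190 × 2540 × 0.004648 = 14.05 m³/day.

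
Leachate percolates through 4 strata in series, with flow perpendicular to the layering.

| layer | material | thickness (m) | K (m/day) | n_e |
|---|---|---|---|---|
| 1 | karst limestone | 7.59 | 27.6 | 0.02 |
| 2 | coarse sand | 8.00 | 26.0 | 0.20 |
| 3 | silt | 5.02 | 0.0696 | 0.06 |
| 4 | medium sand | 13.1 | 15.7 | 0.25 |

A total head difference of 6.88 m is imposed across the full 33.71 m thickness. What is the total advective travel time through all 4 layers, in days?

57.0

With flow normal to the layers, continuity requires the same specific discharge q through every layer.
Σ(b_i/K_i) = 7.59/27.6 + 8.00/26.0 + 5.02/0.0696 + 13.1/15.7 = 73.54 d.
q = Δh / Σ(b_i/K_i) = 6.88 / 73.54 = 0.09355 m/day.
In each layer the seepage velocity is v_i = q/n_i, so the layer transit time is t_i = b_i·n_i / q:
  layer 1 (karst limestone): t_1 = 7.59 × 0.02 / 0.09355 = 1.623 d
  layer 2 (coarse sand): t_2 = 8.00 × 0.20 / 0.09355 = 17.10 d
  layer 3 (silt): t_3 = 5.02 × 0.06 / 0.09355 = 3.220 d
  layer 4 (medium sand): t_4 = 13.1 × 0.25 / 0.09355 = 35.01 d
Total t = Σ t_i = 56.95 days.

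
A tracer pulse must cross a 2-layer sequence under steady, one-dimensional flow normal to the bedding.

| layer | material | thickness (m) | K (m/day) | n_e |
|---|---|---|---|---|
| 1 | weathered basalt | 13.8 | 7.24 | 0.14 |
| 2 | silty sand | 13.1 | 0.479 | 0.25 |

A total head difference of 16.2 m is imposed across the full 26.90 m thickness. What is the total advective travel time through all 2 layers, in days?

With flow normal to the layers, continuity requires the same specific discharge q through every layer.
Σ(b_i/K_i) = 13.8/7.24 + 13.1/0.479 = 29.25 d.
q = Δh / Σ(b_i/K_i) = 16.2 / 29.25 = 0.5538 m/day.
In each layer the seepage velocity is v_i = q/n_i, so the layer transit time is t_i = b_i·n_i / q:
  layer 1 (weathered basalt): t_1 = 13.8 × 0.14 / 0.5538 = 3.489 d
  layer 2 (silty sand): t_2 = 13.1 × 0.25 / 0.5538 = 5.914 d
Total t = Σ t_i = 9.403 days.

9.40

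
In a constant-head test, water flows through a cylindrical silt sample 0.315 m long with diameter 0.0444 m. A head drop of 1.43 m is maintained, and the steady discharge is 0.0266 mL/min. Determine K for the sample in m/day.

0.00545

Cross-sectional area A = π·(d/2)² = π × (0.0444/2)² = 0.001548 m².
Convert discharge: 0.0266 mL/min = 4.433e-10 m³/s.
Darcy's law rearranged: K = Q·L / (A·Δh) = 4.433e-10 × 0.315 / (0.001548 × 1.43) = 6.307e-08 m/s = 0.005450 m/day.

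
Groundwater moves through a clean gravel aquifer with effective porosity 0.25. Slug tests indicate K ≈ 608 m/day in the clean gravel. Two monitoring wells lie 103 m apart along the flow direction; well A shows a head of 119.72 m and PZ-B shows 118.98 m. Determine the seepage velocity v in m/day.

17.5

Hydraulic gradient i = (119.72 − 118.98) / 103 = 0.74 / 103 = 0.007184.
Darcy flux q = K · i = 608.0 × 0.007184 = 4.368 m/day.
Seepage velocity v = q / n_e = 4.368 / 0.25 = 17.47 m/day.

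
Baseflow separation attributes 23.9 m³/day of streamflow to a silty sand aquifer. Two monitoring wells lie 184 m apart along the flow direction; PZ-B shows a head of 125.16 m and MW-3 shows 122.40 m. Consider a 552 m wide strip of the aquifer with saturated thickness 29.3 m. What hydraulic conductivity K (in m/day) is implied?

0.0985

Cross-sectional area A = 552 × 29.3 = 16174 m².
Hydraulic gradient i = (125.16 − 122.40) / 184 = 2.76 / 184 = 0.01500.
From Q = K·A·i, K = Q / (A·i) = 23.9 / (16174 × 0.01500) = 0.09851 m/day.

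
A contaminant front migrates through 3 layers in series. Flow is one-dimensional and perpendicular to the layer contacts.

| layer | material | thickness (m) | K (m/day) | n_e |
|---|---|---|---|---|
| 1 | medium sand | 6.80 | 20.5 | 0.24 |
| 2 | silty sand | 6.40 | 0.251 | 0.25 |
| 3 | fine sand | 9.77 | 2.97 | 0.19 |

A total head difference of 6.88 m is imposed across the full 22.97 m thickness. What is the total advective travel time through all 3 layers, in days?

With flow normal to the layers, continuity requires the same specific discharge q through every layer.
Σ(b_i/K_i) = 6.80/20.5 + 6.40/0.251 + 9.77/2.97 = 29.12 d.
q = Δh / Σ(b_i/K_i) = 6.88 / 29.12 = 0.2363 m/day.
In each layer the seepage velocity is v_i = q/n_i, so the layer transit time is t_i = b_i·n_i / q:
  layer 1 (medium sand): t_1 = 6.80 × 0.24 / 0.2363 = 6.907 d
  layer 2 (silty sand): t_2 = 6.40 × 0.25 / 0.2363 = 6.772 d
  layer 3 (fine sand): t_3 = 9.77 × 0.19 / 0.2363 = 7.857 d
Total t = Σ t_i = 21.54 days.

21.5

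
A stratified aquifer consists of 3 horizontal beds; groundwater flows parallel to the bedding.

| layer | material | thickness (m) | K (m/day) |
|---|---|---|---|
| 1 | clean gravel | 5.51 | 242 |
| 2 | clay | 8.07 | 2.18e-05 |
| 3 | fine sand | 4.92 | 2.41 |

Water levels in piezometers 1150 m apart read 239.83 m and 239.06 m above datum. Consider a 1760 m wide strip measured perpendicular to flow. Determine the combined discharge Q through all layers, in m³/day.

1590

Flow is parallel to layering, so each bed carries its own Darcy discharge and the transmissivities add.
Σ(K_i·b_i) = 242×5.51 + 2.18e-05×8.07 + 2.41×4.92 = 1345 m²/day.
Hydraulic gradient i = (239.83 − 239.06) / 1150 = 0.77 / 1150 = 0.0006696.
Q = Σ(K_i·b_i) · W · i = 1345 × 1760 × 0.0006696 = 1585 m³/day.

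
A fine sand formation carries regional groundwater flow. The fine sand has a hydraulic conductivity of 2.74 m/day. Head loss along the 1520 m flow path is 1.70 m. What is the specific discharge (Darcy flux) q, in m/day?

0.00306

Hydraulic gradient i = Δh / L = 1.70 / 1520 = 0.001118.
Specific discharge q = K · i = 2.740 × 0.001118 = 0.003064 m/day.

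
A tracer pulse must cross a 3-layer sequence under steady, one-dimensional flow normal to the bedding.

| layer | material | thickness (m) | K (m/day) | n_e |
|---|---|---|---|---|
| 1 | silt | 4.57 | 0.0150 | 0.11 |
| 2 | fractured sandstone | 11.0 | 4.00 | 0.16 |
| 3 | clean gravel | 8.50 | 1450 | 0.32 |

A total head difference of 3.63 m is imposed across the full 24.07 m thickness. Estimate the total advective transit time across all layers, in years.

1.16

With flow normal to the layers, continuity requires the same specific discharge q through every layer.
Σ(b_i/K_i) = 4.57/0.0150 + 11.0/4.00 + 8.50/1450 = 307.4 d.
q = Δh / Σ(b_i/K_i) = 3.63 / 307.4 = 0.01181 m/day.
In each layer the seepage velocity is v_i = q/n_i, so the layer transit time is t_i = b_i·n_i / q:
  layer 1 (silt): t_1 = 4.57 × 0.11 / 0.01181 = 42.57 d
  layer 2 (fractured sandstone): t_2 = 11.0 × 0.16 / 0.01181 = 149.1 d
  layer 3 (clean gravel): t_3 = 8.50 × 0.32 / 0.01181 = 230.4 d
Total t = Σ t_i = 422.0 days = 1.155 years.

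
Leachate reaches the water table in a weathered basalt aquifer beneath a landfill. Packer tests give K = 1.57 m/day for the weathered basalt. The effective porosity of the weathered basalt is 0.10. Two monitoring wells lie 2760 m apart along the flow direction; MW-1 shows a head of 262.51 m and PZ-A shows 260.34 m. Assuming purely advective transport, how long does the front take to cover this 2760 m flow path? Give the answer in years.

Hydraulic gradient i = (262.51 − 260.34) / 2760 = 2.17 / 2760 = 0.0007862.
Darcy flux q = K · i = 1.570 × 0.0007862 = 0.001234 m/day.
Seepage velocity v = q / n_e = 0.001234 / 0.10 = 0.01234 m/day.
Travel time t = L / v = 2760 / 0.01234 = 2.236e+05 days = 612.2 years.

612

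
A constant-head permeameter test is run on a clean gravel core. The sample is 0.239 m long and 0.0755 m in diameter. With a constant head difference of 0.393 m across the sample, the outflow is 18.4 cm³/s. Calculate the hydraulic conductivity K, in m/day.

Cross-sectional area A = π·(d/2)² = π × (0.0755/2)² = 0.004477 m².
Convert discharge: 18.4 cm³/s = 1.840e-05 m³/s.
Darcy's law rearranged: K = Q·L / (A·Δh) = 1.840e-05 × 0.239 / (0.004477 × 0.393) = 0.002499 m/s = 215.9 m/day.

216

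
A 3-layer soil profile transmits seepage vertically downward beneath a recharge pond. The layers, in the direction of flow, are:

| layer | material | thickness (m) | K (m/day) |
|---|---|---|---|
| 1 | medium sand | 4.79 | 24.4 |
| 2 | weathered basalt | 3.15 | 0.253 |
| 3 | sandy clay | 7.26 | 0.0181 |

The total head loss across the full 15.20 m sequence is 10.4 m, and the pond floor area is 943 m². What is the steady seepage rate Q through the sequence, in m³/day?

Flow is perpendicular to layering, so the layers act in series and the equivalent K is the thickness-weighted harmonic mean.
Total thickness L = 4.79 + 3.15 + 7.26 = 15.20 m.
Σ(b_i/K_i) = 4.79/24.4 + 3.15/0.253 + 7.26/0.0181 = 413.8 d.
K_eq = L / Σ(b_i/K_i) = 15.20 / 413.8 = 0.03674 m/day.
Q = K_eq · A · (Δh/L) = 0.03674 × 943 × (10.4/15.20) = 23.70 m³/day.

23.7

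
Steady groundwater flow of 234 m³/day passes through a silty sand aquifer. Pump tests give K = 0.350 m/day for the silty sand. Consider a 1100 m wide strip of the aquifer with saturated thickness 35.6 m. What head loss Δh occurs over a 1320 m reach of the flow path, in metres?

Cross-sectional area A = 1100 × 35.6 = 39160 m².
From Q = K·A·i, i = Q / (K·A) = 234 / (0.3500 × 39160) = 0.01707.
Head loss Δh = i · L = 0.01707 × 1320 = 22.54 m.

22.5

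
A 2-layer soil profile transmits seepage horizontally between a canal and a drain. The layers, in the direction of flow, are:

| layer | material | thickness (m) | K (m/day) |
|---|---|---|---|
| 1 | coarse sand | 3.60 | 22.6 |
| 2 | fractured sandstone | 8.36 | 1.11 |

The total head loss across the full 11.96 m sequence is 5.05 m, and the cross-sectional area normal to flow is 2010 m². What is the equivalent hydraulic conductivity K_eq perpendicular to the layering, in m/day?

1.56

Flow is perpendicular to layering, so the layers act in series and the equivalent K is the thickness-weighted harmonic mean.
Total thickness L = 3.60 + 8.36 = 11.96 m.
Σ(b_i/K_i) = 3.60/22.6 + 8.36/1.11 = 7.691 d.
K_eq = L / Σ(b_i/K_i) = 11.96 / 7.691 = 1.555 m/day.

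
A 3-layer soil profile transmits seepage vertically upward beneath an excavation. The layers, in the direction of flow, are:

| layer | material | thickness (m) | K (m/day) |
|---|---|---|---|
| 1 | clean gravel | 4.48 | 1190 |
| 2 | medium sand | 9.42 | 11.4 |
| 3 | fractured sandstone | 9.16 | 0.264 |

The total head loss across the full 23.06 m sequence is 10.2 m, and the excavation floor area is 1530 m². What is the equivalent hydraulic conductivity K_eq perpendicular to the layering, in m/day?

Flow is perpendicular to layering, so the layers act in series and the equivalent K is the thickness-weighted harmonic mean.
Total thickness L = 4.48 + 9.42 + 9.16 = 23.06 m.
Σ(b_i/K_i) = 4.48/1190 + 9.42/11.4 + 9.16/0.264 = 35.53 d.
K_eq = L / Σ(b_i/K_i) = 23.06 / 35.53 = 0.6491 m/day.

0.649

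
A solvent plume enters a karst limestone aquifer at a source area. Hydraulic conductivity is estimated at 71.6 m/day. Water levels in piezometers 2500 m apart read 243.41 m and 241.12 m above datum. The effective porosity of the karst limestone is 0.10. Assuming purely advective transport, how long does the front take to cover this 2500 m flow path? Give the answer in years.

10.4

Hydraulic gradient i = (243.41 − 241.12) / 2500 = 2.29 / 2500 = 0.0009160.
Darcy flux q = K · i = 71.60 × 0.0009160 = 0.06559 m/day.
Seepage velocity v = q / n_e = 0.06559 / 0.10 = 0.6559 m/day.
Travel time t = L / v = 2500 / 0.6559 = 3812 days = 10.44 years.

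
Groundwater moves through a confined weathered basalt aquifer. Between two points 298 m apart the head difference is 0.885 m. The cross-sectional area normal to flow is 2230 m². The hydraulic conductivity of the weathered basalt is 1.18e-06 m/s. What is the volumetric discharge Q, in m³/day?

Convert K: 1.18e-06 m/s × 86400 = 0.1020 m/day.
Hydraulic gradient i = Δh / L = 0.885 / 298 = 0.002970.
Darcy's law: Q = K · A · i = 0.1020 × 2230 × 0.002970 = 0.6752 m³/day.

0.675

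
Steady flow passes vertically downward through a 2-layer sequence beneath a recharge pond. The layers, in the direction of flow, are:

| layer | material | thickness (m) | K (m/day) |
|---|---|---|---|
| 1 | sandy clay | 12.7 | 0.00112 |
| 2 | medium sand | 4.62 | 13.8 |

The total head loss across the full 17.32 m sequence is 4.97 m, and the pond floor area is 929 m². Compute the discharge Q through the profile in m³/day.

0.407

Flow is perpendicular to layering, so the layers act in series and the equivalent K is the thickness-weighted harmonic mean.
Total thickness L = 12.7 + 4.62 = 17.32 m.
Σ(b_i/K_i) = 12.7/0.00112 + 4.62/13.8 = 11340 d.
K_eq = L / Σ(b_i/K_i) = 17.32 / 11340 = 0.001527 m/day.
Q = K_eq · A · (Δh/L) = 0.001527 × 929 × (4.97/17.32) = 0.4072 m³/day.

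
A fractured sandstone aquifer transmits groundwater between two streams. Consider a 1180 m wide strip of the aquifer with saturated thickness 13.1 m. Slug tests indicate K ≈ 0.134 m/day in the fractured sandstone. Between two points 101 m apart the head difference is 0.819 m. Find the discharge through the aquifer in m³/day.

Cross-sectional area A = 1180 × 13.1 = 15458 m².
Hydraulic gradient i = Δh / L = 0.819 / 101 = 0.008109.
Darcy's law: Q = K · A · i = 0.1340 × 15458 × 0.008109 = 16.80 m³/day.

16.8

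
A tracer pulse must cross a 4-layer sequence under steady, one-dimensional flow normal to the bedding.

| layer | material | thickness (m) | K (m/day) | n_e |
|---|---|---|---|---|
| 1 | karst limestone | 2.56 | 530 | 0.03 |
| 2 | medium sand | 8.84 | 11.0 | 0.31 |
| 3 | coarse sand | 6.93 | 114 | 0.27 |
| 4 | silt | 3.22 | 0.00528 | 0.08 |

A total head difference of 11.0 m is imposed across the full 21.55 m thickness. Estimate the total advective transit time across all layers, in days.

With flow normal to the layers, continuity requires the same specific discharge q through every layer.
Σ(b_i/K_i) = 2.56/530 + 8.84/11.0 + 6.93/114 + 3.22/0.00528 = 610.7 d.
q = Δh / Σ(b_i/K_i) = 11.0 / 610.7 = 0.01801 m/day.
In each layer the seepage velocity is v_i = q/n_i, so the layer transit time is t_i = b_i·n_i / q:
  layer 1 (karst limestone): t_1 = 2.56 × 0.03 / 0.01801 = 4.264 d
  layer 2 (medium sand): t_2 = 8.84 × 0.31 / 0.01801 = 152.1 d
  layer 3 (coarse sand): t_3 = 6.93 × 0.27 / 0.01801 = 103.9 d
  layer 4 (silt): t_4 = 3.22 × 0.08 / 0.01801 = 14.30 d
Total t = Σ t_i = 274.6 days.

275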